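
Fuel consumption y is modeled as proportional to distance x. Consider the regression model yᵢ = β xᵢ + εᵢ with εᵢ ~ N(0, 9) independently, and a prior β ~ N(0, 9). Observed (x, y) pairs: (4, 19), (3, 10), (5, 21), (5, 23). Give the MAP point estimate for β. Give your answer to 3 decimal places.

log p(β | y) = −Σ(yᵢ − βxᵢ)²/(2·9) − β²/(2·9) + const.
Setting the derivative to zero: Σxᵢ(yᵢ − βxᵢ)/9 − β/9 = 0, so β = Σxᵢyᵢ / (Σxᵢ² + σ²/τ²).
Σxᵢyᵢ = 4·19 + 3·10 + 5·21 + 5·23 = 326; Σxᵢ² = 75; σ²/τ² = 1.
β̂_MAP = 326 / (75 + 1) = 326/76 ≈ 4.289.

β̂_MAP = 4.289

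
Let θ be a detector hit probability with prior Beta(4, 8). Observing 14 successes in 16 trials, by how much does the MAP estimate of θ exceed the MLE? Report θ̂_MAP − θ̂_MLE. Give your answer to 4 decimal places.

MAP − MLE = -0.2212

Posterior is Beta(18, 10); MAP = (18−1)/(28−2) = 17/26 ≈ 0.65385.
MLE ignores the prior: θ̂_MLE = k/n = 14/16 ≈ 0.87500.
Difference = 17/26 − 14/16 = -23/104 ≈ -0.2212.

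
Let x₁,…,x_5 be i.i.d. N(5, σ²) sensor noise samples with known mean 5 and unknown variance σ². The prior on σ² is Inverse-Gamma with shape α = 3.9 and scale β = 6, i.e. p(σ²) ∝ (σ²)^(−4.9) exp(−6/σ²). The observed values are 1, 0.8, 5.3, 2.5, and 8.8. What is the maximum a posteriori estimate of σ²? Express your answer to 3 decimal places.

σ̂²_MAP = 4.488

Sum of squared deviations about the known mean: SS = (1−5)² + (0.8−5)² + (5.3−5)² + (2.5−5)² + (8.8−5)² = 54.42.
The Normal likelihood contributes (σ²)^(−n/2) exp(−SS/(2σ²)), so the posterior is Inverse-Gamma(α + n/2, β + SS/2) = Inverse-Gamma(6.4, 33.21).
The mode of Inverse-Gamma(a, b) is b/(a+1) = 33.21/7.4 ≈ 4.488.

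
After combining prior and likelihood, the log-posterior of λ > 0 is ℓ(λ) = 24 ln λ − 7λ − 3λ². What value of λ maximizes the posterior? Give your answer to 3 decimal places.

ℓ'(λ) = 24/λ − 7 − 6λ. Setting this to zero and multiplying by λ: 6λ² + 7λ − 24 = 0.
λ = (−7 + √(7² + 4·6·24)) / (2·6) = (−7 + √625) / 12 = (−7 + 25)/12 = 3/2.
ℓ''(λ) = −24/λ² − 6 < 0, confirming a maximum.

λ̂_MAP = 1.500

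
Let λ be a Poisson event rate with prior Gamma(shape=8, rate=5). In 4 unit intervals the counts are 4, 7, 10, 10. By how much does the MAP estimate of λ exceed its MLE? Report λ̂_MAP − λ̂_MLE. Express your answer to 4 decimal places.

Σxᵢ = 31. Posterior is Gamma(39, 9); MAP = (39−1)/9 = 38/9 ≈ 4.22222.
MLE = x̄ = 31/4 ≈ 7.75000.
Difference = 38/9 − 31/4 = -127/36 ≈ -3.5278.

MAP − MLE = -3.5278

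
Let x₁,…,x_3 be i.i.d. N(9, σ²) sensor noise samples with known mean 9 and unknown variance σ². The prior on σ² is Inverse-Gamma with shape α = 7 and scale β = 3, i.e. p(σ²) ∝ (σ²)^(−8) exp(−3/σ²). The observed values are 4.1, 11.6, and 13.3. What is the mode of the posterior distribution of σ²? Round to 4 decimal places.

σ̂²_MAP = 2.9084

Sum of squared deviations about the known mean: SS = (4.1−9)² + (11.6−9)² + (13.3−9)² = 49.26.
The Normal likelihood contributes (σ²)^(−n/2) exp(−SS/(2σ²)), so the posterior is Inverse-Gamma(α + n/2, β + SS/2) = Inverse-Gamma(8.5, 27.63).
The mode of Inverse-Gamma(a, b) is b/(a+1) = 27.63/9.5 ≈ 2.9084.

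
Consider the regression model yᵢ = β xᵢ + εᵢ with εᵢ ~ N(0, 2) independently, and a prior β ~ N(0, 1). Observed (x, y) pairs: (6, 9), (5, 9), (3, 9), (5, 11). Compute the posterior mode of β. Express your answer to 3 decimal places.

log p(β | y) = −Σ(yᵢ − βxᵢ)²/(2·2) − β²/(2·1) + const.
Setting the derivative to zero: Σxᵢ(yᵢ − βxᵢ)/2 − β/1 = 0, so β = Σxᵢyᵢ / (Σxᵢ² + σ²/τ²).
Σxᵢyᵢ = 6·9 + 5·9 + 3·9 + 5·11 = 181; Σxᵢ² = 95; σ²/τ² = 2.
β̂_MAP = 181 / (95 + 2) = 181/97 ≈ 1.866.

β̂_MAP = 1.866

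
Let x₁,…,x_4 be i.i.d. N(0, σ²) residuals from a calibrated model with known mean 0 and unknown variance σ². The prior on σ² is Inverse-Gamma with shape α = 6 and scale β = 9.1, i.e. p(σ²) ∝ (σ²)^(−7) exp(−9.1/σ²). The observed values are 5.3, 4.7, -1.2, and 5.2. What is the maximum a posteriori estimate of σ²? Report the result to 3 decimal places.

σ̂²_MAP = 5.381

Sum of squared deviations about the known mean: SS = (5.3−0)² + (4.7−0)² + (-1.2−0)² + (5.2−0)² = 78.66.
The Normal likelihood contributes (σ²)^(−n/2) exp(−SS/(2σ²)), so the posterior is Inverse-Gamma(α + n/2, β + SS/2) = Inverse-Gamma(8, 48.43).
The mode of Inverse-Gamma(a, b) is b/(a+1) = 48.43/9 ≈ 5.381.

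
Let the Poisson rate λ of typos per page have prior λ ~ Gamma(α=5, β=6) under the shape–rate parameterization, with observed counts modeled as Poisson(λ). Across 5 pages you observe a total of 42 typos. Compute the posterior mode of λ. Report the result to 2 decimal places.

λ̂_MAP = 4.18

Σxᵢ = 42, n = 5.
Posterior ∝ λ^4e^(−6λ) · λ^42e^(−5λ) = λ^46e^(−11λ), i.e. Gamma(shape=47, rate=11).
The mode of a Gamma(a, b) with a ≥ 1 (shape–rate) is (a−1)/b = 46/11 ≈ 4.18.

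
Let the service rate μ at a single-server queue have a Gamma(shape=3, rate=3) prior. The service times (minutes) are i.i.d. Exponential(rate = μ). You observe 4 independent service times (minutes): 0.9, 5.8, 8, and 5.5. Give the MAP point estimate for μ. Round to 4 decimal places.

μ̂_MAP = 0.2586

The Exponential(rate=μ) likelihood is ∝ μ^n e^(−μΣtᵢ). Here n = 4 and Σtᵢ = 0.9 + 5.8 + 8 + 5.5 = 20.2.
Posterior ∝ μ^2e^(−3μ) · μ^4e^(−20.2μ) = μ^6e^(−23.2μ), i.e. Gamma(7, 23.2).
Mode = (a−1)/b = 6/23.2 ≈ 0.2586.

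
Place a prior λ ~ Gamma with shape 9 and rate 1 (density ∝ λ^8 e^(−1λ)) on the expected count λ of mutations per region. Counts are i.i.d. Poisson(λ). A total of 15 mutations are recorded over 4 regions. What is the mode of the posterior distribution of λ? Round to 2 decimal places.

λ̂_MAP = 4.60

Σxᵢ = 15, n = 4.
Posterior ∝ λ^8e^(−1λ) · λ^15e^(−4λ) = λ^23e^(−5λ), i.e. Gamma(shape=24, rate=5).
The mode of a Gamma(a, b) with a ≥ 1 (shape–rate) is (a−1)/b = 23/5 ≈ 4.60.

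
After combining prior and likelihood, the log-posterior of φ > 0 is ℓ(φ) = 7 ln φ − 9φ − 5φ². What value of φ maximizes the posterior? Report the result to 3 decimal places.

φ̂_MAP = 0.500

ℓ'(φ) = 7/φ − 9 − 10φ. Setting this to zero and multiplying by φ: 10φ² + 9φ − 7 = 0.
φ = (−9 + √(9² + 4·10·7)) / (2·10) = (−9 + √361) / 20 = (−9 + 19)/20 = 1/2.
ℓ''(φ) = −7/φ² − 10 < 0, confirming a maximum.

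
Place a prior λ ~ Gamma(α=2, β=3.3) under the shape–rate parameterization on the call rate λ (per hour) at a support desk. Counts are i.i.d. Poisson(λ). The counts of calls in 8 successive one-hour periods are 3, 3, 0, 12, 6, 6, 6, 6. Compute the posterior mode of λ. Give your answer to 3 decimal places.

Σxᵢ = 3+3+0+12+6+6+6+6 = 42, with n = 8.
Posterior ∝ λe^(−3.3λ) · λ^42e^(−8λ) = λ^43e^(−11.3λ), i.e. Gamma(shape=44, rate=11.3).
The mode of a Gamma(a, b) with a ≥ 1 (shape–rate) is (a−1)/b = 43/11.3 ≈ 3.805.

λ̂_MAP = 3.805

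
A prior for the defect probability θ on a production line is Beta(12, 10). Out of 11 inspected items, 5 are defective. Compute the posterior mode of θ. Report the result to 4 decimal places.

Prior: Beta(12, 10).
Data: 5 successes in 11 trials. The binomial likelihood contributes θ^5(1−θ)^6, so the posterior is Beta(12+5, 10+6) = Beta(17, 16).
For Beta(a, b) with a, b > 1 the mode is (a−1)/(a+b−2) = 16/31 ≈ 0.5161.

θ̂_MAP = 0.5161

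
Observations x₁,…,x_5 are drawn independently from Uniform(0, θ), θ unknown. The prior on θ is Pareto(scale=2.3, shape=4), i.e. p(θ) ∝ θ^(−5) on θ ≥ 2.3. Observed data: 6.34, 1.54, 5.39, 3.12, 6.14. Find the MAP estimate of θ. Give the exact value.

θ̂_MAP = 6.34

The Uniform(0, θ) likelihood is θ^(−n) for θ ≥ max(xᵢ), zero otherwise. Here max(xᵢ) = 6.34.
Posterior ∝ θ^(−5) · θ^(−5) = θ^(−10) on θ ≥ max(2.3, 6.34) = 6.34.
This density is strictly decreasing in θ, so the posterior mode lies at the lower boundary of the support.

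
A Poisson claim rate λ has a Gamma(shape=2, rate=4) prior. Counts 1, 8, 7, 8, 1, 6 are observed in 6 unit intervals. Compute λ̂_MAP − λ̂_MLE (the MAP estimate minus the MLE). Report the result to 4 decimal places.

MAP − MLE = -1.9667

Σxᵢ = 31. Posterior is Gamma(33, 10); MAP = (33−1)/10 = 32/10 ≈ 3.20000.
MLE = x̄ = 31/6 ≈ 5.16667.
Difference = 32/10 − 31/6 = -59/30 ≈ -1.9667.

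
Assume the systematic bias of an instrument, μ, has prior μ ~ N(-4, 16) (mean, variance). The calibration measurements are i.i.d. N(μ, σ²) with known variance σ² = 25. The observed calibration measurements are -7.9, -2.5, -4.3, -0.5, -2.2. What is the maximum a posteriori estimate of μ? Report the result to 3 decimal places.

μ̂_MAP = -3.604

n = 5; x̄ = ((-7.9) + (-2.5) + (-4.3) + (-0.5) + (-2.2))/5 = -17.4/5 = -3.48.
For a Normal prior and Normal likelihood with known variance, the posterior is Normal; its mode equals its mean, the precision-weighted average.
Prior precision 1/σ₀² = 1/16 = 0.0625; data precision n/σ² = 5/25 = 0.2.
μ̂ = (0.0625·(-4) + 0.2·(-3.48)) / (0.0625 + 0.2) = (-0.946)/0.2625 = -1892/525 ≈ -3.604.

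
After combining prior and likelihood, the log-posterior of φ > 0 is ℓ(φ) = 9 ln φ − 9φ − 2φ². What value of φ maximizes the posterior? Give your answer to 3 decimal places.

φ̂_MAP = 0.750

ℓ'(φ) = 9/φ − 9 − 4φ. Setting this to zero and multiplying by φ: 4φ² + 9φ − 9 = 0.
φ = (−9 + √(9² + 4·4·9)) / (2·4) = (−9 + √225) / 8 = (−9 + 15)/8 = 3/4.
ℓ''(φ) = −9/φ² − 4 < 0, confirming a maximum.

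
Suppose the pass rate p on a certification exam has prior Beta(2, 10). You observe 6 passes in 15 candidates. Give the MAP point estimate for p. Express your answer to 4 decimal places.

p̂_MAP = 0.2800

Prior: Beta(2, 10).
Data: 6 successes in 15 trials. The binomial likelihood contributes p^6(1−p)^9, so the posterior is Beta(2+6, 10+9) = Beta(8, 19).
For Beta(a, b) with a, b > 1 the mode is (a−1)/(a+b−2) = 7/25 ≈ 0.2800.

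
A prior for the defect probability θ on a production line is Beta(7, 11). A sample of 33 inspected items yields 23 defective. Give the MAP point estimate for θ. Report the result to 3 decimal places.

θ̂_MAP = 0.592

Prior: Beta(7, 11).
Data: 23 successes in 33 trials. The binomial likelihood contributes θ^23(1−θ)^10, so the posterior is Beta(7+23, 11+10) = Beta(30, 21).
For Beta(a, b) with a, b > 1 the mode is (a−1)/(a+b−2) = 29/49 ≈ 0.592.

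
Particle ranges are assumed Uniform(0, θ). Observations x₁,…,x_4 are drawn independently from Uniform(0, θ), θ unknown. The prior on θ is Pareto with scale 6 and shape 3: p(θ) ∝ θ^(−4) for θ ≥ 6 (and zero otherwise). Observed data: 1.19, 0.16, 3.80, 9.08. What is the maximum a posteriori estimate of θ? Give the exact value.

θ̂_MAP = 9.08

The Uniform(0, θ) likelihood is θ^(−n) for θ ≥ max(xᵢ), zero otherwise. Here max(xᵢ) = 9.08.
Posterior ∝ θ^(−4) · θ^(−4) = θ^(−8) on θ ≥ max(6, 9.08) = 9.08.
This density is strictly decreasing in θ, so the posterior mode lies at the lower boundary of the support.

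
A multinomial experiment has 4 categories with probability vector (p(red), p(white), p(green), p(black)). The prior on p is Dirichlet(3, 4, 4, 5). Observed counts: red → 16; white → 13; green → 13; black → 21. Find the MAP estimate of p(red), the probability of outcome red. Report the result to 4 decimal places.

The posterior is Dirichlet(αᵢ + nᵢ) = Dirichlet(19, 17, 17, 26).
For a Dirichlet(a₁,…,a_K) with all aᵢ > 1, the mode has j-th component (aⱼ − 1)/(Σaᵢ − K).
Here Σaᵢ = 79 and K = 4, so p(red) = (19 − 1)/(79 − 4) = 18/75 ≈ 0.2400.

MAP estimate of p(red) = 0.2400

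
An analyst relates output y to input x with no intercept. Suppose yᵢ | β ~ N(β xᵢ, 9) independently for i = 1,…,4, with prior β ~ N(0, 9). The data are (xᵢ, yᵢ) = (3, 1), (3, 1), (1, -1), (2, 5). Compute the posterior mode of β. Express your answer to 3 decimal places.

log p(β | y) = −Σ(yᵢ − βxᵢ)²/(2·9) − β²/(2·9) + const.
Setting the derivative to zero: Σxᵢ(yᵢ − βxᵢ)/9 − β/9 = 0, so β = Σxᵢyᵢ / (Σxᵢ² + σ²/τ²).
Σxᵢyᵢ = 3·1 + 3·1 + 1·(-1) + 2·5 = 15; Σxᵢ² = 23; σ²/τ² = 1.
β̂_MAP = 15 / (23 + 1) = 15/24 ≈ 0.625.

β̂_MAP = 0.625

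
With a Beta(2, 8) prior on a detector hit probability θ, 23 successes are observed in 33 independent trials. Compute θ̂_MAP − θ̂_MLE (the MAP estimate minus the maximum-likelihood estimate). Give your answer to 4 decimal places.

MAP − MLE = -0.1116

Posterior is Beta(25, 18); MAP = (25−1)/(43−2) = 24/41 ≈ 0.58537.
MLE ignores the prior: θ̂_MLE = k/n = 23/33 ≈ 0.69697.
Difference = 24/41 − 23/33 = -151/1353 ≈ -0.1116.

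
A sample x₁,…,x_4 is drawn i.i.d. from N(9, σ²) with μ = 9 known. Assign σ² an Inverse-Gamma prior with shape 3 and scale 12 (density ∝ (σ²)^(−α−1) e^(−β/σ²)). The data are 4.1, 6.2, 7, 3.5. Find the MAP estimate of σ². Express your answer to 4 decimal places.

Sum of squared deviations about the known mean: SS = (4.1−9)² + (6.2−9)² + (7−9)² + (3.5−9)² = 66.1.
The Normal likelihood contributes (σ²)^(−n/2) exp(−SS/(2σ²)), so the posterior is Inverse-Gamma(α + n/2, β + SS/2) = Inverse-Gamma(5, 45.05).
The mode of Inverse-Gamma(a, b) is b/(a+1) = 45.05/6 ≈ 7.5083.

σ̂²_MAP = 7.5083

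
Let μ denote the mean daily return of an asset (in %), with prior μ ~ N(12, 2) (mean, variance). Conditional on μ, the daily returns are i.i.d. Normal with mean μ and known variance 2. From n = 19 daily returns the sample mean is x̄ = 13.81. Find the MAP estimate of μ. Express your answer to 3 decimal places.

n = 19, x̄ = 13.81.
For a Normal prior and Normal likelihood with known variance, the posterior is Normal; its mode equals its mean, the precision-weighted average.
Prior precision 1/σ₀² = 1/2 = 0.5; data precision n/σ² = 19/2 = 9.5.
μ̂ = (0.5·12 + 9.5·13.81) / (0.5 + 9.5) = 137.195/10 = 13.7195 ≈ 13.720.

μ̂_MAP = 13.720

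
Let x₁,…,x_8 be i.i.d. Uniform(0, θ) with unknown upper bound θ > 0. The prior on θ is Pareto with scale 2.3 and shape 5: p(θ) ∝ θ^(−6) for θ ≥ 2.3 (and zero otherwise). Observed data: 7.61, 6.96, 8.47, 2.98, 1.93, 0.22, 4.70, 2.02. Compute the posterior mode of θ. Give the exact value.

θ̂_MAP = 8.47

The Uniform(0, θ) likelihood is θ^(−n) for θ ≥ max(xᵢ), zero otherwise. Here max(xᵢ) = 8.47.
Posterior ∝ θ^(−6) · θ^(−8) = θ^(−14) on θ ≥ max(2.3, 8.47) = 8.47.
This density is strictly decreasing in θ, so the posterior mode lies at the lower boundary of the support.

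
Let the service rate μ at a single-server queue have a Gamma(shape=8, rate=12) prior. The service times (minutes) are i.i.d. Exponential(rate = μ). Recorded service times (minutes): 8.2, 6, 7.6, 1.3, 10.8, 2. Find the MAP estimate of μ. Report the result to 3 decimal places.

μ̂_MAP = 0.271

The Exponential(rate=μ) likelihood is ∝ μ^n e^(−μΣtᵢ). Here n = 6 and Σtᵢ = 8.2 + 6 + 7.6 + 1.3 + 10.8 + 2 = 35.9.
Posterior ∝ μ^7e^(−12μ) · μ^6e^(−35.9μ) = μ^13e^(−47.9μ), i.e. Gamma(14, 47.9).
Mode = (a−1)/b = 13/47.9 ≈ 0.271.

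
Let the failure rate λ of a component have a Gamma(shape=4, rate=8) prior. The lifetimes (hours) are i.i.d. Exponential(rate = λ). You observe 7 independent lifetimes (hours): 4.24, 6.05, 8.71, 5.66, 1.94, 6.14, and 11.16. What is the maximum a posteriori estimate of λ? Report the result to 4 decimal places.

λ̂_MAP = 0.1927

The Exponential(rate=λ) likelihood is ∝ λ^n e^(−λΣtᵢ). Here n = 7 and Σtᵢ = 4.24 + 6.05 + 8.71 + 5.66 + 1.94 + 6.14 + 11.16 = 43.90.
Posterior ∝ λ^3e^(−8λ) · λ^7e^(−43.90λ) = λ^10e^(−51.90λ), i.e. Gamma(11, 51.90).
Mode = (a−1)/b = 10/51.90 ≈ 0.1927.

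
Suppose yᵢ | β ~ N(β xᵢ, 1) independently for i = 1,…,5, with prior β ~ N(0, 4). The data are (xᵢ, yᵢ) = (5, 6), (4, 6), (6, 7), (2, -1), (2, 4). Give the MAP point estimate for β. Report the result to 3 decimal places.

log p(β | y) = −Σ(yᵢ − βxᵢ)²/(2·1) − β²/(2·4) + const.
Setting the derivative to zero: Σxᵢ(yᵢ − βxᵢ)/1 − β/4 = 0, so β = Σxᵢyᵢ / (Σxᵢ² + σ²/τ²).
Σxᵢyᵢ = 5·6 + 4·6 + 6·7 + 2·(-1) + 2·4 = 102; Σxᵢ² = 85; σ²/τ² = 0.25.
β̂_MAP = 102 / (85 + 0.25) = 102/85.25 ≈ 1.196.

β̂_MAP = 1.196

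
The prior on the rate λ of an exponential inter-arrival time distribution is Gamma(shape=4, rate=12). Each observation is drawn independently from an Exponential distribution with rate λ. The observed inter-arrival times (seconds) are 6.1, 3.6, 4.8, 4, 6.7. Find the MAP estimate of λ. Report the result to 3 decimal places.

λ̂_MAP = 0.215

The Exponential(rate=λ) likelihood is ∝ λ^n e^(−λΣtᵢ). Here n = 5 and Σtᵢ = 6.1 + 3.6 + 4.8 + 4 + 6.7 = 25.2.
Posterior ∝ λ^3e^(−12λ) · λ^5e^(−25.2λ) = λ^8e^(−37.2λ), i.e. Gamma(9, 37.2).
Mode = (a−1)/b = 8/37.2 ≈ 0.215.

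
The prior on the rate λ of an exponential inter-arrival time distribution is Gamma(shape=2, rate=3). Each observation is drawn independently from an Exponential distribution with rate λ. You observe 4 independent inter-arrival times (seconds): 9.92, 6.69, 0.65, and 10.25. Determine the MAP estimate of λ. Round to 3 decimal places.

λ̂_MAP = 0.164

The Exponential(rate=λ) likelihood is ∝ λ^n e^(−λΣtᵢ). Here n = 4 and Σtᵢ = 9.92 + 6.69 + 0.65 + 10.25 = 27.51.
Posterior ∝ λe^(−3λ) · λ^4e^(−27.51λ) = λ^5e^(−30.51λ), i.e. Gamma(6, 30.51).
Mode = (a−1)/b = 5/30.51 ≈ 0.164.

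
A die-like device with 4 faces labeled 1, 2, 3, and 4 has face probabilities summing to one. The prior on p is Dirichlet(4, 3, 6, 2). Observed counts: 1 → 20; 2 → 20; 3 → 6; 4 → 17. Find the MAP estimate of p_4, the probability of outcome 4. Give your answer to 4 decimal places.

The posterior is Dirichlet(αᵢ + nᵢ) = Dirichlet(24, 23, 12, 19).
For a Dirichlet(a₁,…,a_K) with all aᵢ > 1, the mode has j-th component (aⱼ − 1)/(Σaᵢ − K).
Here Σaᵢ = 78 and K = 4, so p_4 = (19 − 1)/(78 − 4) = 18/74 ≈ 0.2432.

MAP estimate: 0.2432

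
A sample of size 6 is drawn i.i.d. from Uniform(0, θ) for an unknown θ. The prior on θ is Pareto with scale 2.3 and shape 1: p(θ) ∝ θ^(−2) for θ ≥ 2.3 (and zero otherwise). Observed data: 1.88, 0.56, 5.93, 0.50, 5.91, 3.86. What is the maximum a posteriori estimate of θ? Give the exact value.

θ̂_MAP = 5.93

The Uniform(0, θ) likelihood is θ^(−n) for θ ≥ max(xᵢ), zero otherwise. Here max(xᵢ) = 5.93.
Posterior ∝ θ^(−2) · θ^(−6) = θ^(−8) on θ ≥ max(2.3, 5.93) = 5.93.
This density is strictly decreasing in θ, so the posterior mode lies at the lower boundary of the support.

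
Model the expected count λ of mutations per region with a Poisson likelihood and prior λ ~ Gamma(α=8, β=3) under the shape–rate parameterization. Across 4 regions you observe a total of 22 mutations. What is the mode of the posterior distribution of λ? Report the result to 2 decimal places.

Σxᵢ = 22, n = 4.
Posterior ∝ λ^7e^(−3λ) · λ^22e^(−4λ) = λ^29e^(−7λ), i.e. Gamma(shape=30, rate=7).
The mode of a Gamma(a, b) with a ≥ 1 (shape–rate) is (a−1)/b = 29/7 ≈ 4.14.

λ̂_MAP = 4.14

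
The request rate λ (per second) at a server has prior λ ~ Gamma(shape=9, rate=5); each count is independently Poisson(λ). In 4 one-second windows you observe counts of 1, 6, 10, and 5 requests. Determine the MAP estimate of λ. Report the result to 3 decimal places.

λ̂_MAP = 3.333

Σxᵢ = 1+6+10+5 = 22, with n = 4.
Posterior ∝ λ^8e^(−5λ) · λ^22e^(−4λ) = λ^30e^(−9λ), i.e. Gamma(shape=31, rate=9).
The mode of a Gamma(a, b) with a ≥ 1 (shape–rate) is (a−1)/b = 30/9 ≈ 3.333.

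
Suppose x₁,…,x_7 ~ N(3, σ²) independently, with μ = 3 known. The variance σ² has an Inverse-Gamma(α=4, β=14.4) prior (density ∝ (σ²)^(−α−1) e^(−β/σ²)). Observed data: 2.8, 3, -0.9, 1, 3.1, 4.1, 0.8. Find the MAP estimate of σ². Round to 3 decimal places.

σ̂²_MAP = 3.183

Sum of squared deviations about the known mean: SS = (2.8−3)² + (3−3)² + (-0.9−3)² + (1−3)² + (3.1−3)² + (4.1−3)² + (0.8−3)² = 25.31.
The Normal likelihood contributes (σ²)^(−n/2) exp(−SS/(2σ²)), so the posterior is Inverse-Gamma(α + n/2, β + SS/2) = Inverse-Gamma(7.5, 27.055).
The mode of Inverse-Gamma(a, b) is b/(a+1) = 27.055/8.5 ≈ 3.183.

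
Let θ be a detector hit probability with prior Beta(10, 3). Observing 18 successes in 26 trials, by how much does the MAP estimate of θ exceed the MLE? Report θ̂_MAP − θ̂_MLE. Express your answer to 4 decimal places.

Posterior is Beta(28, 11); MAP = (28−1)/(39−2) = 27/37 ≈ 0.72973.
MLE ignores the prior: θ̂_MLE = k/n = 18/26 ≈ 0.69231.
Difference = 27/37 − 18/26 = 18/481 ≈ 0.0374.

MAP − MLE = 0.0374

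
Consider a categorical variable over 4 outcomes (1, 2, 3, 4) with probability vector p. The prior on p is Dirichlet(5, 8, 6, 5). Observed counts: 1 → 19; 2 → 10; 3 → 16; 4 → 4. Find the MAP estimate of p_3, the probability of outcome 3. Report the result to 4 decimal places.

MAP estimate: 0.3043

The posterior is Dirichlet(αᵢ + nᵢ) = Dirichlet(24, 18, 22, 9).
For a Dirichlet(a₁,…,a_K) with all aᵢ > 1, the mode has j-th component (aⱼ − 1)/(Σaᵢ − K).
Here Σaᵢ = 73 and K = 4, so p_3 = (22 − 1)/(73 − 4) = 21/69 ≈ 0.3043.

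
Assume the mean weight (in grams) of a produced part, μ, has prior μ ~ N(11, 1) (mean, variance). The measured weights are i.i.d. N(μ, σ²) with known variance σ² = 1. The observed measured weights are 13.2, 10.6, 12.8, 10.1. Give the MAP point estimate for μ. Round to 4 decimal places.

μ̂_MAP = 11.5400

n = 4; x̄ = (13.2 + 10.6 + 12.8 + 10.1)/4 = 46.7/4 = 11.675.
For a Normal prior and Normal likelihood with known variance, the posterior is Normal; its mode equals its mean, the precision-weighted average.
Prior precision 1/σ₀² = 1/1 = 1; data precision n/σ² = 4/1 = 4.
μ̂ = (1·11 + 4·11.675) / (1 + 4) = 57.7/5 = 11.5400.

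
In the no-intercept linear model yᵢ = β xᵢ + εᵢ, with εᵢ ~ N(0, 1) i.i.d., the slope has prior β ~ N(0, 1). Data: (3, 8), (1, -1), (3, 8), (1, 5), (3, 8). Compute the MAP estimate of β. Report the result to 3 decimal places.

β̂_MAP = 2.533

log p(β | y) = −Σ(yᵢ − βxᵢ)²/(2·1) − β²/(2·1) + const.
Setting the derivative to zero: Σxᵢ(yᵢ − βxᵢ)/1 − β/1 = 0, so β = Σxᵢyᵢ / (Σxᵢ² + σ²/τ²).
Σxᵢyᵢ = 3·8 + 1·(-1) + 3·8 + 1·5 + 3·8 = 76; Σxᵢ² = 29; σ²/τ² = 1.
β̂_MAP = 76 / (29 + 1) = 76/30 ≈ 2.533.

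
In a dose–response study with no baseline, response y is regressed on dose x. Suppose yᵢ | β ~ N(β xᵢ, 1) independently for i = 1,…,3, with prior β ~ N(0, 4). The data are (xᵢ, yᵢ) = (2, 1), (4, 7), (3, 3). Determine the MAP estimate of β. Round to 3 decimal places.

log p(β | y) = −Σ(yᵢ − βxᵢ)²/(2·1) − β²/(2·4) + const.
Setting the derivative to zero: Σxᵢ(yᵢ − βxᵢ)/1 − β/4 = 0, so β = Σxᵢyᵢ / (Σxᵢ² + σ²/τ²).
Σxᵢyᵢ = 2·1 + 4·7 + 3·3 = 39; Σxᵢ² = 29; σ²/τ² = 0.25.
β̂_MAP = 39 / (29 + 0.25) = 39/29.25 ≈ 1.333.

β̂_MAP = 1.333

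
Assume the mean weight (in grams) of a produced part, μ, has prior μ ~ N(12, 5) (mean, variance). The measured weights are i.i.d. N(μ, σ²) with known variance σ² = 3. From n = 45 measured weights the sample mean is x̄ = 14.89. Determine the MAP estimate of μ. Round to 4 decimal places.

μ̂_MAP = 14.8520

n = 45, x̄ = 14.89.
For a Normal prior and Normal likelihood with known variance, the posterior is Normal; its mode equals its mean, the precision-weighted average.
Prior precision 1/σ₀² = 1/5 = 0.2; data precision n/σ² = 45/3 = 15.
μ̂ = (0.2·12 + 15·14.89) / (0.2 + 15) = 225.75/15.2 = 4515/304 ≈ 14.8520.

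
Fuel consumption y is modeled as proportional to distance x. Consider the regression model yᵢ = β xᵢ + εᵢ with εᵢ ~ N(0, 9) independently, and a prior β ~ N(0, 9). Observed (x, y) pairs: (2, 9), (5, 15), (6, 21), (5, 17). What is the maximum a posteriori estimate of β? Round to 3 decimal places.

β̂_MAP = 3.341

log p(β | y) = −Σ(yᵢ − βxᵢ)²/(2·9) − β²/(2·9) + const.
Setting the derivative to zero: Σxᵢ(yᵢ − βxᵢ)/9 − β/9 = 0, so β = Σxᵢyᵢ / (Σxᵢ² + σ²/τ²).
Σxᵢyᵢ = 2·9 + 5·15 + 6·21 + 5·17 = 304; Σxᵢ² = 90; σ²/τ² = 1.
β̂_MAP = 304 / (90 + 1) = 304/91 ≈ 3.341.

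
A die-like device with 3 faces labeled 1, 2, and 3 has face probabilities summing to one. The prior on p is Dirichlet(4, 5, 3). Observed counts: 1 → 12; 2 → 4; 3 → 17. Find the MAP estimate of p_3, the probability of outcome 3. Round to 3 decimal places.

The posterior is Dirichlet(αᵢ + nᵢ) = Dirichlet(16, 9, 20).
For a Dirichlet(a₁,…,a_K) with all aᵢ > 1, the mode has j-th component (aⱼ − 1)/(Σaᵢ − K).
Here Σaᵢ = 45 and K = 3, so p_3 = (20 − 1)/(45 − 3) = 19/42 ≈ 0.452.

MAP estimate: 0.452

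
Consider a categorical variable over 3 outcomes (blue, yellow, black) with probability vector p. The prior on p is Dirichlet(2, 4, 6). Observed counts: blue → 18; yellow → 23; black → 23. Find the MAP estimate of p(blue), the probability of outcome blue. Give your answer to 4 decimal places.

The posterior is Dirichlet(αᵢ + nᵢ) = Dirichlet(20, 27, 29).
For a Dirichlet(a₁,…,a_K) with all aᵢ > 1, the mode has j-th component (aⱼ − 1)/(Σaᵢ − K).
Here Σaᵢ = 76 and K = 3, so p(blue) = (20 − 1)/(76 − 3) = 19/73 ≈ 0.2603.

MAP estimate of p(blue) = 0.2603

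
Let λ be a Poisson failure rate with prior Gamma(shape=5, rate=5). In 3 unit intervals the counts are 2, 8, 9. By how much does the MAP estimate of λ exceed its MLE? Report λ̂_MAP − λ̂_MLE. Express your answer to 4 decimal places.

Σxᵢ = 19. Posterior is Gamma(24, 8); MAP = (24−1)/8 = 23/8 ≈ 2.87500.
MLE = x̄ = 19/3 ≈ 6.33333.
Difference = 23/8 − 19/3 = -83/24 ≈ -3.4583.

MAP − MLE = -3.4583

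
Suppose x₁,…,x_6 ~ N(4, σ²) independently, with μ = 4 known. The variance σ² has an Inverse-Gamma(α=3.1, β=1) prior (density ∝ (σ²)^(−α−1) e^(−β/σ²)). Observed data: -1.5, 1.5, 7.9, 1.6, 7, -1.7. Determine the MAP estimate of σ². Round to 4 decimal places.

σ̂²_MAP = 7.1099

Sum of squared deviations about the known mean: SS = (-1.5−4)² + (1.5−4)² + (7.9−4)² + (1.6−4)² + (7−4)² + (-1.7−4)² = 98.96.
The Normal likelihood contributes (σ²)^(−n/2) exp(−SS/(2σ²)), so the posterior is Inverse-Gamma(α + n/2, β + SS/2) = Inverse-Gamma(6.1, 50.48).
The mode of Inverse-Gamma(a, b) is b/(a+1) = 50.48/7.1 ≈ 7.1099.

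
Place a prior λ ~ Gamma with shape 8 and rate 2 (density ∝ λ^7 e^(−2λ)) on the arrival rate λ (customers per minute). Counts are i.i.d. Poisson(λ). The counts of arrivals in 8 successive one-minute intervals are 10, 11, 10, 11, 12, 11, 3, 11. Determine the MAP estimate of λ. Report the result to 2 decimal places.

Σxᵢ = 10+11+10+11+12+11+3+11 = 79, with n = 8.
Posterior ∝ λ^7e^(−2λ) · λ^79e^(−8λ) = λ^86e^(−10λ), i.e. Gamma(shape=87, rate=10).
The mode of a Gamma(a, b) with a ≥ 1 (shape–rate) is (a−1)/b = 86/10 ≈ 8.60.

λ̂_MAP = 8.60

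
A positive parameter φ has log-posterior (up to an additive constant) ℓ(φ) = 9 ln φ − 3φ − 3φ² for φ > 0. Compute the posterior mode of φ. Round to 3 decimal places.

φ̂_MAP = 1.000

ℓ'(φ) = 9/φ − 3 − 6φ. Setting this to zero and multiplying by φ: 6φ² + 3φ − 9 = 0.
φ = (−3 + √(3² + 4·6·9)) / (2·6) = (−3 + √225) / 12 = (−3 + 15)/12 = 1.
ℓ''(φ) = −9/φ² − 6 < 0, confirming a maximum.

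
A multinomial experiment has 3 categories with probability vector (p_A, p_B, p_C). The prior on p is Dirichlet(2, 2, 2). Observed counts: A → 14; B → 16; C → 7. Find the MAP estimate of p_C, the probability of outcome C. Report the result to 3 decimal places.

MAP estimate of p_C = 0.200

The posterior is Dirichlet(αᵢ + nᵢ) = Dirichlet(16, 18, 9).
For a Dirichlet(a₁,…,a_K) with all aᵢ > 1, the mode has j-th component (aⱼ − 1)/(Σaᵢ − K).
Here Σaᵢ = 43 and K = 3, so p_C = (9 − 1)/(43 − 3) = 8/40 ≈ 0.200.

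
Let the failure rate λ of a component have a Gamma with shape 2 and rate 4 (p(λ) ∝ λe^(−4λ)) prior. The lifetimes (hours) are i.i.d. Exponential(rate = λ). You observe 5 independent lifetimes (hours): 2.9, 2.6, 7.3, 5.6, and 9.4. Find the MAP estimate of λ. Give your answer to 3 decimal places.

The Exponential(rate=λ) likelihood is ∝ λ^n e^(−λΣtᵢ). Here n = 5 and Σtᵢ = 2.9 + 2.6 + 7.3 + 5.6 + 9.4 = 27.8.
Posterior ∝ λe^(−4λ) · λ^5e^(−27.8λ) = λ^6e^(−31.8λ), i.e. Gamma(7, 31.8).
Mode = (a−1)/b = 6/31.8 ≈ 0.189.

λ̂_MAP = 0.189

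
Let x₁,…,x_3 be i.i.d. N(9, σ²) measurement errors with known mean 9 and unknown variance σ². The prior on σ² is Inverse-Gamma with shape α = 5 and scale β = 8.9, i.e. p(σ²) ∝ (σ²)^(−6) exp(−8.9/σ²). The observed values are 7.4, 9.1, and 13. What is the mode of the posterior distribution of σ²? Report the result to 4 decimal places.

Sum of squared deviations about the known mean: SS = (7.4−9)² + (9.1−9)² + (13−9)² = 18.57.
The Normal likelihood contributes (σ²)^(−n/2) exp(−SS/(2σ²)), so the posterior is Inverse-Gamma(α + n/2, β + SS/2) = Inverse-Gamma(6.5, 18.185).
The mode of Inverse-Gamma(a, b) is b/(a+1) = 18.185/7.5 ≈ 2.4247.

σ̂²_MAP = 2.4247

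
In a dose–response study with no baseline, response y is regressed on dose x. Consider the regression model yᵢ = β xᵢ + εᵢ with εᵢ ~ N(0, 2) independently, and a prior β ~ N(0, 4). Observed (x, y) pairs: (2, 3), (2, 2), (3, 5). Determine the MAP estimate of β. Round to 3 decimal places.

β̂_MAP = 1.429

log p(β | y) = −Σ(yᵢ − βxᵢ)²/(2·2) − β²/(2·4) + const.
Setting the derivative to zero: Σxᵢ(yᵢ − βxᵢ)/2 − β/4 = 0, so β = Σxᵢyᵢ / (Σxᵢ² + σ²/τ²).
Σxᵢyᵢ = 2·3 + 2·2 + 3·5 = 25; Σxᵢ² = 17; σ²/τ² = 0.5.
β̂_MAP = 25 / (17 + 0.5) = 25/17.5 ≈ 1.429.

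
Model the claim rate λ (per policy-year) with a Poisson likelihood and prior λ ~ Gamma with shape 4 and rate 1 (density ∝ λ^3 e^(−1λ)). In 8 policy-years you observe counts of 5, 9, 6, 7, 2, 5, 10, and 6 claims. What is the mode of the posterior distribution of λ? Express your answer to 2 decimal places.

λ̂_MAP = 5.89

Σxᵢ = 5+9+6+7+2+5+10+6 = 50, with n = 8.
Posterior ∝ λ^3e^(−1λ) · λ^50e^(−8λ) = λ^53e^(−9λ), i.e. Gamma(shape=54, rate=9).
The mode of a Gamma(a, b) with a ≥ 1 (shape–rate) is (a−1)/b = 53/9 ≈ 5.89.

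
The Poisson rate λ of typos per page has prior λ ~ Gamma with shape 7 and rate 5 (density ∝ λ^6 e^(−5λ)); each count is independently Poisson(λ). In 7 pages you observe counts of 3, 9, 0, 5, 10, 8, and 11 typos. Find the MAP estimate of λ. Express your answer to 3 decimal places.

λ̂_MAP = 4.333

Σxᵢ = 3+9+0+5+10+8+11 = 46, with n = 7.
Posterior ∝ λ^6e^(−5λ) · λ^46e^(−7λ) = λ^52e^(−12λ), i.e. Gamma(shape=53, rate=12).
The mode of a Gamma(a, b) with a ≥ 1 (shape–rate) is (a−1)/b = 52/12 ≈ 4.333.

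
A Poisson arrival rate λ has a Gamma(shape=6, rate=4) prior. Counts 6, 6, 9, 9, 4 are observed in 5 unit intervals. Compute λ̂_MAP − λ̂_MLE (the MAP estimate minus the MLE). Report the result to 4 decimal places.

Σxᵢ = 34. Posterior is Gamma(40, 9); MAP = (40−1)/9 = 39/9 ≈ 4.33333.
MLE = x̄ = 34/5 ≈ 6.80000.
Difference = 39/9 − 34/5 = -37/15 ≈ -2.4667.

MAP − MLE = -2.4667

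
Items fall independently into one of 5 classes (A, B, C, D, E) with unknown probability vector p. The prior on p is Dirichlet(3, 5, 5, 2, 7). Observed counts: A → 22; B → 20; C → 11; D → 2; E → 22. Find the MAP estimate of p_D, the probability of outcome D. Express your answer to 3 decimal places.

MAP estimate of p_D = 0.032

The posterior is Dirichlet(αᵢ + nᵢ) = Dirichlet(25, 25, 16, 4, 29).
For a Dirichlet(a₁,…,a_K) with all aᵢ > 1, the mode has j-th component (aⱼ − 1)/(Σaᵢ − K).
Here Σaᵢ = 99 and K = 5, so p_D = (4 − 1)/(99 − 5) = 3/94 ≈ 0.032.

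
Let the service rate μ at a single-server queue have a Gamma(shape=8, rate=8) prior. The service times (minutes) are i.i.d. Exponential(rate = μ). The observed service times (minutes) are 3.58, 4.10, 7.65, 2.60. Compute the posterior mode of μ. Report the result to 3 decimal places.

μ̂_MAP = 0.424

The Exponential(rate=μ) likelihood is ∝ μ^n e^(−μΣtᵢ). Here n = 4 and Σtᵢ = 3.58 + 4.10 + 7.65 + 2.60 = 17.93.
Posterior ∝ μ^7e^(−8μ) · μ^4e^(−17.93μ) = μ^11e^(−25.93μ), i.e. Gamma(12, 25.93).
Mode = (a−1)/b = 11/25.93 ≈ 0.424.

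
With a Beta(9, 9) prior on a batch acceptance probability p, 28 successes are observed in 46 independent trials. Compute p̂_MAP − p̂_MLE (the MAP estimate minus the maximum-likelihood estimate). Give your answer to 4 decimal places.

MAP − MLE = -0.0281

Posterior is Beta(37, 27); MAP = (37−1)/(64−2) = 36/62 ≈ 0.58065.
MLE ignores the prior: p̂_MLE = k/n = 28/46 ≈ 0.60870.
Difference = 36/62 − 28/46 = -20/713 ≈ -0.0281.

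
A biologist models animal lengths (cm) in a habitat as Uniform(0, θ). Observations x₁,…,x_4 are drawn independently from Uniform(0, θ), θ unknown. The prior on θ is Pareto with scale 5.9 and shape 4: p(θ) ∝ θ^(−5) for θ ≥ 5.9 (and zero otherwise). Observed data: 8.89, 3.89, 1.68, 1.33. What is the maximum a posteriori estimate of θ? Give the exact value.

θ̂_MAP = 8.89

The Uniform(0, θ) likelihood is θ^(−n) for θ ≥ max(xᵢ), zero otherwise. Here max(xᵢ) = 8.89.
Posterior ∝ θ^(−5) · θ^(−4) = θ^(−9) on θ ≥ max(5.9, 8.89) = 8.89.
This density is strictly decreasing in θ, so the posterior mode lies at the lower boundary of the support.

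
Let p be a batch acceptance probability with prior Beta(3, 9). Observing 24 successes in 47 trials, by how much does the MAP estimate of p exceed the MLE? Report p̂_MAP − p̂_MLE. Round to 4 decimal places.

MAP − MLE = -0.0545

Posterior is Beta(27, 32); MAP = (27−1)/(59−2) = 26/57 ≈ 0.45614.
MLE ignores the prior: p̂_MLE = k/n = 24/47 ≈ 0.51064.
Difference = 26/57 − 24/47 = -146/2679 ≈ -0.0545.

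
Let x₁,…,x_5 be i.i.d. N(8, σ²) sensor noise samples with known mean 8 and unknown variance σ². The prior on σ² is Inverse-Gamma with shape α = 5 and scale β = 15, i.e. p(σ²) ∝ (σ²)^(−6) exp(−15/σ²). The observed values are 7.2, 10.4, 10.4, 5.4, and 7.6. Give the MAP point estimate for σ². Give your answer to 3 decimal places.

Sum of squared deviations about the known mean: SS = (7.2−8)² + (10.4−8)² + (10.4−8)² + (5.4−8)² + (7.6−8)² = 19.08.
The Normal likelihood contributes (σ²)^(−n/2) exp(−SS/(2σ²)), so the posterior is Inverse-Gamma(α + n/2, β + SS/2) = Inverse-Gamma(7.5, 24.54).
The mode of Inverse-Gamma(a, b) is b/(a+1) = 24.54/8.5 ≈ 2.887.

σ̂²_MAP = 2.887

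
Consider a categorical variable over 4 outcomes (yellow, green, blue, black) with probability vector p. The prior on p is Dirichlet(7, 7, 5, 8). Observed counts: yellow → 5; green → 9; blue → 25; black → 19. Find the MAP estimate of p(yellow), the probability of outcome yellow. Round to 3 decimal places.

The posterior is Dirichlet(αᵢ + nᵢ) = Dirichlet(12, 16, 30, 27).
For a Dirichlet(a₁,…,a_K) with all aᵢ > 1, the mode has j-th component (aⱼ − 1)/(Σaᵢ − K).
Here Σaᵢ = 85 and K = 4, so p(yellow) = (12 − 1)/(85 − 4) = 11/81 ≈ 0.136.

MAP estimate of p(yellow) = 0.136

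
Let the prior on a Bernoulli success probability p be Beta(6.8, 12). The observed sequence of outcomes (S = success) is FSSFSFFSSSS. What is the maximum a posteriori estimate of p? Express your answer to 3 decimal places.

p̂_MAP = 0.460

Prior: Beta(6.8, 12).
Data: 7 successes in 11 trials (from the sequence). The binomial likelihood contributes p^7(1−p)^4, so the posterior is Beta(6.8+7, 12+4) = Beta(13.8, 16).
For Beta(a, b) with a, b > 1 the mode is (a−1)/(a+b−2) = 12.8/27.8 ≈ 0.460.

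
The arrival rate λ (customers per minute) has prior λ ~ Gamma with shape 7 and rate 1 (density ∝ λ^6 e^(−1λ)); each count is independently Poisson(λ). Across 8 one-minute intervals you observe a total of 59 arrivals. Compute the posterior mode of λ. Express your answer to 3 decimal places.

λ̂_MAP = 7.222

Σxᵢ = 59, n = 8.
Posterior ∝ λ^6e^(−1λ) · λ^59e^(−8λ) = λ^65e^(−9λ), i.e. Gamma(shape=66, rate=9).
The mode of a Gamma(a, b) with a ≥ 1 (shape–rate) is (a−1)/b = 65/9 ≈ 7.222.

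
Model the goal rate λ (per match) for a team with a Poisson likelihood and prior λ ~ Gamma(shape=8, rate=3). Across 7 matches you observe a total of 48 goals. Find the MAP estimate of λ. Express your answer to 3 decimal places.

λ̂_MAP = 5.500

Σxᵢ = 48, n = 7.
Posterior ∝ λ^7e^(−3λ) · λ^48e^(−7λ) = λ^55e^(−10λ), i.e. Gamma(shape=56, rate=10).
The mode of a Gamma(a, b) with a ≥ 1 (shape–rate) is (a−1)/b = 55/10 ≈ 5.500.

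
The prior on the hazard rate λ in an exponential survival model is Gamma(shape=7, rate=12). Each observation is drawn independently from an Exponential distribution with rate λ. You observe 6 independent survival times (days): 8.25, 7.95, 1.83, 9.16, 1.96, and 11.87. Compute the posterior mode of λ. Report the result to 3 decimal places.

The Exponential(rate=λ) likelihood is ∝ λ^n e^(−λΣtᵢ). Here n = 6 and Σtᵢ = 8.25 + 7.95 + 1.83 + 9.16 + 1.96 + 11.87 = 41.02.
Posterior ∝ λ^6e^(−12λ) · λ^6e^(−41.02λ) = λ^12e^(−53.02λ), i.e. Gamma(13, 53.02).
Mode = (a−1)/b = 12/53.02 ≈ 0.226.

λ̂_MAP = 0.226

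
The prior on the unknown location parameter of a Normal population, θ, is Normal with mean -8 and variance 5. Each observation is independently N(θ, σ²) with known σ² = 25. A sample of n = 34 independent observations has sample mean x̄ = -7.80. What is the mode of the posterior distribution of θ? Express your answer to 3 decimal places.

θ̂_MAP = -7.826

n = 34, x̄ = -7.80.
For a Normal prior and Normal likelihood with known variance, the posterior is Normal; its mode equals its mean, the precision-weighted average.
Prior precision 1/σ₀² = 1/5 = 0.2; data precision n/σ² = 34/25 = 1.36.
θ̂ = (0.2·(-8) + 1.36·(-7.8)) / (0.2 + 1.36) = (-12.208)/1.56 = -1526/195 ≈ -7.826.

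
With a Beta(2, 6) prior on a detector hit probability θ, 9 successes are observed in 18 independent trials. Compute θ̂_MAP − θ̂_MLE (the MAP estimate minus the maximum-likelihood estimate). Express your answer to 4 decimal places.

Posterior is Beta(11, 15); MAP = (11−1)/(26−2) = 10/24 ≈ 0.41667.
MLE ignores the prior: θ̂_MLE = k/n = 9/18 ≈ 0.50000.
Difference = 10/24 − 9/18 = -1/12 ≈ -0.0833.

MAP − MLE = -0.0833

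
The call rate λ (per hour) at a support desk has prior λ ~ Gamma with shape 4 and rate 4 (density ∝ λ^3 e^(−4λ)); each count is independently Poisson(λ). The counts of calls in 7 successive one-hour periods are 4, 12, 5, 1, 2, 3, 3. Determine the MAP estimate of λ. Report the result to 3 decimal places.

λ̂_MAP = 3.000

Σxᵢ = 4+12+5+1+2+3+3 = 30, with n = 7.
Posterior ∝ λ^3e^(−4λ) · λ^30e^(−7λ) = λ^33e^(−11λ), i.e. Gamma(shape=34, rate=11).
The mode of a Gamma(a, b) with a ≥ 1 (shape–rate) is (a−1)/b = 33/11 ≈ 3.000.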